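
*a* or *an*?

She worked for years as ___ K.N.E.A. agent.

The indefinite article is chosen by the initial *sound* of the following word, not its spelling.
The initialism *K.N.E.A.* is read letter by letter; the first letter, K, is pronounced /keɪ/, which begins with a consonant sound.
So the article is *a*: She worked for years as a K.N.E.A. agent.

a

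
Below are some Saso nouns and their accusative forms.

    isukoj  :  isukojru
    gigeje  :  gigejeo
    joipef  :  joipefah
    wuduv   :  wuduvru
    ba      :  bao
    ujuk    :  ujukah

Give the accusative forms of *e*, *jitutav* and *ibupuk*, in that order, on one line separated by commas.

eo, jitutavru, ibupukah

The alternation tracks the final sound of the stem — -ah when the stem ends in a voiceless consonant (*joipef*, *ujuk*); -ru when the stem ends in a voiced consonant (*isukoj*, *wuduv*); -o when the stem ends in a vowel (*gigeje*, *ba*).
Since the final sound of *e* is /e/ (a vowel), it takes -o, giving *eo*.
Since the final sound of *jitutav* is /v/ (a voiced consonant), it takes -ru, giving *jitutavru*.
*ibupuk*: final sound = /k/, a voiceless consonant → -ah → *ibupukah*.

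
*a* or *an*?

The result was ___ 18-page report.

an

The indefinite article is chosen by the initial *sound* of the following word, not its spelling.
The number *18* is spoken "eighteen", beginning with /ˌeɪˈtiːn/ — a vowel sound.
So the article is *an*: The result was an 18-page report.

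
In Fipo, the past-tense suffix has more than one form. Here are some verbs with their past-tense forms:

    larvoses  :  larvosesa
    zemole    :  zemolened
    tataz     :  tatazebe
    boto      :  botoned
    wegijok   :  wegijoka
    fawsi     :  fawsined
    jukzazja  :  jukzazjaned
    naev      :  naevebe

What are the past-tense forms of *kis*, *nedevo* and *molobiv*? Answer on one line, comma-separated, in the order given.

Looking at the final sound of each stem: -a when the stem ends in a voiceless consonant (*larvoses*, *wegijok*); -ebe when the stem ends in a voiced consonant (*tataz*, *naev*); -ned when the stem ends in a vowel (*zemole*, *boto*, *fawsi*, *jukzazja*).
Since the final sound of *kis* is /s/ (a voiceless consonant), it takes -a, giving *kisa*.
*nedevo*: final sound = /o/, a vowel → -ned → *nedevoned*.
The final sound of *molobiv* is /v/, which is a voiced consonant, so the suffix is -ebe, giving *molobivebe*.

kisa, nedevoned, molobivebe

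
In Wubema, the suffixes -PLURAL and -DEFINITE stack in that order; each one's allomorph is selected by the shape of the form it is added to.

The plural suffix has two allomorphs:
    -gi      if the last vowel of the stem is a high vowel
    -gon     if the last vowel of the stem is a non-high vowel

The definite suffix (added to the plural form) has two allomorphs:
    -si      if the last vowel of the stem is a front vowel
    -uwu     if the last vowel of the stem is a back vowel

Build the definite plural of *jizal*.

jizalgonuwu

*jizal* — last vowel /a/ (a non-high vowel) → -gon → *jizalgon*.
The plural form *jizalgon* — last vowel /o/ (a back vowel) → -uwu → *jizalgonuwu*.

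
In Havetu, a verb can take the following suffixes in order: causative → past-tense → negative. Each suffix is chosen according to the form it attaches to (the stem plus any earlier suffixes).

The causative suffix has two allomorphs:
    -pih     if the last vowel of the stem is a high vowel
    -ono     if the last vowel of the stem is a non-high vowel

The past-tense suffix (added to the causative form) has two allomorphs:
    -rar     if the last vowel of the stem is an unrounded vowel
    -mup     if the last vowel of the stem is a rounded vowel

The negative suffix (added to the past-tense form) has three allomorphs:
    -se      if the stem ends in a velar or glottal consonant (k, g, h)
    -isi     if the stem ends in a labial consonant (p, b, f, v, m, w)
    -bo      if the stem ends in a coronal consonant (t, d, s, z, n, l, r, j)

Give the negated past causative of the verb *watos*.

watosonomupisi

The last vowel of *watos* is /o/, which is a non-high vowel, so the causative suffix is -ono, giving *watosono*.
Since the last vowel of the causative form *watosono* is /o/ (a rounded vowel), it takes -mup, giving *watosonomup*.
The past-tense form *watosonomup* — final consonant /p/ (labial) → -isi → *watosonomupisi*.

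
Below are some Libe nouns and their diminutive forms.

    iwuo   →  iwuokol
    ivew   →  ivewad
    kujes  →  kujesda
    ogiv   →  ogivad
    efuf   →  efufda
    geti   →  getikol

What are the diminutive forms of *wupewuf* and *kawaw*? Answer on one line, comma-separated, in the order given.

wupewufda, kawawad

The suffix is conditioned by the final sound: -da when the stem ends in a voiceless consonant (*kujes*, *efuf*); -ad when the stem ends in a voiced consonant (*ivew*, *ogiv*); -kol when the stem ends in a vowel (*iwuo*, *geti*).
Since the final sound of *wupewuf* is /f/ (a voiceless consonant), it takes -da, giving *wupewufda*.
The final sound of *kawaw* is /w/, which is a voiced consonant, so the suffix is -ad, giving *kawawad*.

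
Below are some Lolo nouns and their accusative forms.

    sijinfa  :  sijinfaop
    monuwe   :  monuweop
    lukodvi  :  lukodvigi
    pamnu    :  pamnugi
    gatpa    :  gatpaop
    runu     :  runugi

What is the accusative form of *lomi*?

lomigi

Looking at the last vowel of each stem: -gi when the last vowel of the stem is a high vowel (*lukodvi*, *pamnu*, *runu*); -op when the last vowel of the stem is a non-high vowel (*sijinfa*, *monuwe*, *gatpa*).
Since the last vowel of *lomi* is /i/ (a high vowel), it takes -gi, giving *lomigi*.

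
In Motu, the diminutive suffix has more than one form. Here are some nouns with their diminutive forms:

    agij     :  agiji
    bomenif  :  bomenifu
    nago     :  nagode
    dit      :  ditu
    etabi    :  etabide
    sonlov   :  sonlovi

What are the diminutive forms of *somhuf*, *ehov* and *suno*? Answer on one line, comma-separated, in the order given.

The pattern is voicing of the final sound: -u when the stem ends in a voiceless consonant (*bomenif*, *dit*); -i when the stem ends in a voiced consonant (*agij*, *sonlov*); -de when the stem ends in a vowel (*nago*, *etabi*).
The final sound of *somhuf* is /f/, which is a voiceless consonant, so the suffix is -u, giving *somhufu*.
*ehov* — final sound /v/ (a voiced consonant) → -i → *ehovi*.
Since the final sound of *suno* is /o/ (a vowel), it takes -de, giving *sunode*.

somhufu, ehovi, sunode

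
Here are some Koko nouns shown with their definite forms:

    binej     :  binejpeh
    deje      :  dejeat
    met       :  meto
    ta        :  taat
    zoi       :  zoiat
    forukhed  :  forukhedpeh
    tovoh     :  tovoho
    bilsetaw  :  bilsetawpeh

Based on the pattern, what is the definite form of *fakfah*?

fakfaho

The suffix is conditioned by the final sound: -o when the stem ends in a voiceless consonant (*met*, *tovoh*); -peh when the stem ends in a voiced consonant (*binej*, *forukhed*, *bilsetaw*); -at when the stem ends in a vowel (*deje*, *ta*, *zoi*).
*fakfah*: final sound = /h/, a voiceless consonant → -o → *fakfaho*.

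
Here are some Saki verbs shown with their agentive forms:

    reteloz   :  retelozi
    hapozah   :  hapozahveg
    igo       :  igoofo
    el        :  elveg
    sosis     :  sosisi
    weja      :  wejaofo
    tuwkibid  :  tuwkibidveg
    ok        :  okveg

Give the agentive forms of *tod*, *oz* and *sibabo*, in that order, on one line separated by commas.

Looking at the final sound of each stem: -i when the stem ends in a sibilant (*reteloz*, *sosis*); -veg when the stem ends in a non-sibilant consonant (*hapozah*, *el*, *tuwkibid*, *ok*); -ofo when the stem ends in a vowel (*igo*, *weja*).
Since the final sound of *tod* is /d/ (a non-sibilant consonant), it takes -veg, giving *todveg*.
Since the final sound of *oz* is /z/ (a sibilant), it takes -i, giving *ozi*.
The final sound of *sibabo* is /o/, which is a vowel, so the suffix is -ofo, giving *sibaboofo*.

todveg, ozi, sibaboofo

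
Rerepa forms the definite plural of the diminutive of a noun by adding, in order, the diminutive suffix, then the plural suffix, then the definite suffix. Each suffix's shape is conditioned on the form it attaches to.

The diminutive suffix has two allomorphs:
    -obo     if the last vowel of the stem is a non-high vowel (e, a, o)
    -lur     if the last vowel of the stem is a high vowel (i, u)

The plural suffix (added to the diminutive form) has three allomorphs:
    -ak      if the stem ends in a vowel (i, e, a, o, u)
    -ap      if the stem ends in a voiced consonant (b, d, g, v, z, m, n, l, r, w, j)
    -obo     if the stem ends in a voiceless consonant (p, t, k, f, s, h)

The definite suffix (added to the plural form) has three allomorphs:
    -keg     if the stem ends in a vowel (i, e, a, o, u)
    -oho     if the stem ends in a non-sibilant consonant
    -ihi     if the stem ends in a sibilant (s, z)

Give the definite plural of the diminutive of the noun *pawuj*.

The last vowel of *pawuj* is /u/, which is a high vowel, so the diminutive suffix is -lur, giving *pawujlur*.
The final sound of the diminutive form *pawujlur* is /r/, which is a voiced consonant, so the plural suffix is -ap, giving *pawujlurap*.
The final sound of the plural form *pawujlurap* is /p/, which is a non-sibilant consonant, so the definite suffix is -oho, giving *pawujlurapoho*.

pawujlurapoho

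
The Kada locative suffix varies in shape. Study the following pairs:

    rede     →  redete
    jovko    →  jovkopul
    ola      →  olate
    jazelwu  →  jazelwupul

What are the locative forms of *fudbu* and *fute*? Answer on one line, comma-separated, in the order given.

The pattern is rounding harmony: -pul when the last vowel of the stem is a rounded vowel (*jovko*, *jazelwu*); -te when the last vowel of the stem is an unrounded vowel (*rede*, *ola*).
*fudbu*: last vowel = /u/, a rounded vowel → -pul → *fudbupul*.
Since the last vowel of *fute* is /e/ (an unrounded vowel), it takes -te, giving *futete*.

fudbupul, futete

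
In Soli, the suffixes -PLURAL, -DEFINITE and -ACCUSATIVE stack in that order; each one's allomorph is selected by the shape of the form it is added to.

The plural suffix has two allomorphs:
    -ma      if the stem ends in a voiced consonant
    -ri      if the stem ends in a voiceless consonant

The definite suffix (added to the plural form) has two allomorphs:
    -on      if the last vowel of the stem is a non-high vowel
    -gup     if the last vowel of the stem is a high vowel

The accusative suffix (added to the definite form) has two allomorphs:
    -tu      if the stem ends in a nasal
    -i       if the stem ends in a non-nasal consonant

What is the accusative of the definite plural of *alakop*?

alakoprigupi

Since the final consonant of *alakop* is /p/ (voiceless), it takes -ri, giving *alakopri*.
The plural form *alakopri*: last vowel = /i/, a high vowel → -gup → *alakoprigup*.
The definite form *alakoprigup* — final consonant /p/ (non-nasal) → -i → *alakoprigupi*.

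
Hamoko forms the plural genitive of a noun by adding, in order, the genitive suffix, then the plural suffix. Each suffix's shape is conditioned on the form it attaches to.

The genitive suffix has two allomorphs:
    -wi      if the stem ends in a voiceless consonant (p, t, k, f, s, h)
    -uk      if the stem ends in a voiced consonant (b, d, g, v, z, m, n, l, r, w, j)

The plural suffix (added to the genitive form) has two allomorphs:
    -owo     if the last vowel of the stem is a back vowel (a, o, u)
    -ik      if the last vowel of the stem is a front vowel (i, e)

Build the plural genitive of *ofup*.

Since the final consonant of *ofup* is /p/ (voiceless), it takes -wi, giving *ofupwi*.
The genitive form *ofupwi*: last vowel = /i/, a front vowel → -ik → *ofupwiik*.

ofupwiik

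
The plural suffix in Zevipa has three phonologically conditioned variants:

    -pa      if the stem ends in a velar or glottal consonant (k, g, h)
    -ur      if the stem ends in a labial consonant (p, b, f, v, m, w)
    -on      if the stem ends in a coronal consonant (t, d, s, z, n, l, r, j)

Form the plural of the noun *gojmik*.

gojmikpa

The final consonant of *gojmik* is /k/, which is velar/glottal, so the suffix is -pa, giving *gojmikpa*.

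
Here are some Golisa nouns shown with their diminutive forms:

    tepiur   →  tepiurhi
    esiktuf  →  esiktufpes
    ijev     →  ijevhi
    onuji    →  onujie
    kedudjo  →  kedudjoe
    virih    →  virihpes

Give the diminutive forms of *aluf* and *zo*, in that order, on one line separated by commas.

alufpes, zoe

The alternation tracks the final sound of the stem — -pes when the stem ends in a voiceless consonant (*esiktuf*, *virih*); -hi when the stem ends in a voiced consonant (*tepiur*, *ijev*); -e when the stem ends in a vowel (*onuji*, *kedudjo*).
*aluf* — final sound /f/ (a voiceless consonant) → -pes → *alufpes*.
Since the final sound of *zo* is /o/ (a vowel), it takes -e, giving *zoe*.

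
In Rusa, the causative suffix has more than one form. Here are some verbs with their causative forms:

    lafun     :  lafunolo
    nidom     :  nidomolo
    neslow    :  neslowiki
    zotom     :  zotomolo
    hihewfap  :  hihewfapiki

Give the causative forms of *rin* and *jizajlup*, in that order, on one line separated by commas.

rinolo, jizajlupiki

The alternation tracks the final consonant of the stem — -olo when the stem ends in a nasal (*lafun*, *nidom*, *zotom*); -iki when the stem ends in a non-nasal consonant (*neslow*, *hihewfap*).
*rin*: final consonant = /n/, a nasal → -olo → *rinolo*.
Since the final consonant of *jizajlup* is /p/ (non-nasal), it takes -iki, giving *jizajlupiki*.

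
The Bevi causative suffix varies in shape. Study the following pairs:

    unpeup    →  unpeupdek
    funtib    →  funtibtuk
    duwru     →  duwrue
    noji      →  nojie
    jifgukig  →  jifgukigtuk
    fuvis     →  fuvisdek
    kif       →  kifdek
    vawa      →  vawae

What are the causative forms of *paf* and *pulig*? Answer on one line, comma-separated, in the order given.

pafdek, puligtuk

Looking at the final sound of each stem: -dek when the stem ends in a voiceless consonant (*unpeup*, *fuvis*, *kif*); -tuk when the stem ends in a voiced consonant (*funtib*, *jifgukig*); -e when the stem ends in a vowel (*duwru*, *noji*, *vawa*).
*paf*: final sound = /f/, a voiceless consonant → -dek → *pafdek*.
*pulig* — final sound /g/ (a voiced consonant) → -tuk → *puligtuk*.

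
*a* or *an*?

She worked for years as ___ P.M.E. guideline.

a

The indefinite article is chosen by the initial *sound* of the following word, not its spelling.
The initialism *P.M.E.* is read letter by letter; the first letter, P, is pronounced /piː/, which begins with a consonant sound.
So the article is *a*: She worked for years as a P.M.E. guideline.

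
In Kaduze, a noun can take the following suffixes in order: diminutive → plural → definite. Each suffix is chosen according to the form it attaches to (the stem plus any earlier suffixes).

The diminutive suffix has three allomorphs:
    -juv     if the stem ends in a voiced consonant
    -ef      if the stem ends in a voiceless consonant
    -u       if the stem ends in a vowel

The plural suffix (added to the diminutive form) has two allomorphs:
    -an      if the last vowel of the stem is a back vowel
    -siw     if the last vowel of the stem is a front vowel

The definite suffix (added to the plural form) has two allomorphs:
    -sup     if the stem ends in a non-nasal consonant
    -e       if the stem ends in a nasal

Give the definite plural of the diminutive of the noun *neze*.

nezeuane

*neze*: final sound = /e/, a vowel → -u → *nezeu*.
Since the last vowel of the diminutive form *nezeu* is /u/ (a back vowel), it takes -an, giving *nezeuan*.
The plural form *nezeuan*: final consonant = /n/, a nasal → -e → *nezeuane*.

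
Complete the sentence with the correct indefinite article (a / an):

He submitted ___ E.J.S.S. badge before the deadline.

The indefinite article is chosen by the initial *sound* of the following word, not its spelling.
The initialism *E.J.S.S.* is read letter by letter; the first letter, E, is pronounced /iː/, which begins with a vowel sound.
So the article is *an*: He submitted an E.J.S.S. badge before the deadline.

an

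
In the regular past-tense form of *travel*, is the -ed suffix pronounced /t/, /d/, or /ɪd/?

/d/

The stem *travel* ends in a voiced sound other than /d/.
The -ed suffix is realized as /ɪd/ after /t, d/; as /t/ after other voiceless consonants; and as /d/ after other voiced sounds.
So -ed on *travel* is pronounced /d/.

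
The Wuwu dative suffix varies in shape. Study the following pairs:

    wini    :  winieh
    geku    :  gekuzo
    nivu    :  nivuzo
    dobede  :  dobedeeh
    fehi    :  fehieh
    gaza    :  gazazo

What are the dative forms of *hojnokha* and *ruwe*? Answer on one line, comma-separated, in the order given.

hojnokhazo, ruweeh

Looking at the last vowel of each stem: -eh when the last vowel of the stem is a front vowel (*wini*, *dobede*, *fehi*); -zo when the last vowel of the stem is a back vowel (*geku*, *nivu*, *gaza*).
Since the last vowel of *hojnokha* is /a/ (a back vowel), it takes -zo, giving *hojnokhazo*.
The last vowel of *ruwe* is /e/, which is a front vowel, so the suffix is -eh, giving *ruweeh*.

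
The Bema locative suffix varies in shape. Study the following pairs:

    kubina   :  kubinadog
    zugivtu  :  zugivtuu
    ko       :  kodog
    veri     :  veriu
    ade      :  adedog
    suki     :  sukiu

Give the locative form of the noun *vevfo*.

vevfodog

The suffix is conditioned by the last vowel: -u when the last vowel of the stem is a high vowel (*zugivtu*, *veri*, *suki*); -dog when the last vowel of the stem is a non-high vowel (*kubina*, *ko*, *ade*).
*vevfo*: last vowel = /o/, a non-high vowel → -dog → *vevfodog*.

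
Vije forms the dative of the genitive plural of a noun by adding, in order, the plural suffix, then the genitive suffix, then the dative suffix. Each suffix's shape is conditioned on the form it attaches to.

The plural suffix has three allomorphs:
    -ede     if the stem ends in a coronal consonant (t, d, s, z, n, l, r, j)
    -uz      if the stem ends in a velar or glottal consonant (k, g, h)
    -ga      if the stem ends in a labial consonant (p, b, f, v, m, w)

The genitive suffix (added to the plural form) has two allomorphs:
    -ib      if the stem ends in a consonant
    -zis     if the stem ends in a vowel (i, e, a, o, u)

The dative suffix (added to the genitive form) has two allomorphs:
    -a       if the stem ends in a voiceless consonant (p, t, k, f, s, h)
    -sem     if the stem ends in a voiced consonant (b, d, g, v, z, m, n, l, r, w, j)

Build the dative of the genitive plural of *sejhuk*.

*sejhuk* — final consonant /k/ (velar/glottal) → -uz → *sejhukuz*.
The plural form *sejhukuz* — final sound /z/ (a consonant) → -ib → *sejhukuzib*.
The genitive form *sejhukuzib*: final consonant = /b/, voiced → -sem → *sejhukuzibsem*.

sejhukuzibsem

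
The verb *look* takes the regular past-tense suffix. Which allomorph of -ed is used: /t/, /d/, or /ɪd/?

The stem *look* ends in a voiceless consonant other than /t/.
The -ed suffix is realized as /ɪd/ after /t, d/; as /t/ after other voiceless consonants; and as /d/ after other voiced sounds.
So -ed on *look* is pronounced /t/.

/t/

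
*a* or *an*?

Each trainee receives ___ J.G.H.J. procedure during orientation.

a

The indefinite article is chosen by the initial *sound* of the following word, not its spelling.
The initialism *J.G.H.J.* is read letter by letter; the first letter, J, is pronounced /dʒeɪ/, which begins with a consonant sound.
So the article is *a*: Each trainee receives a J.G.H.J. procedure during orientation.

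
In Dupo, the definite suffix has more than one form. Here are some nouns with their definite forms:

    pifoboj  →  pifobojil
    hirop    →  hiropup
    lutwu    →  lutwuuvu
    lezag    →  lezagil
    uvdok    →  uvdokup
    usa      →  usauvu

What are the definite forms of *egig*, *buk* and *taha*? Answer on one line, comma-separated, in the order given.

The alternation tracks the final sound of the stem — -up when the stem ends in a voiceless consonant (*hirop*, *uvdok*); -il when the stem ends in a voiced consonant (*pifoboj*, *lezag*); -uvu when the stem ends in a vowel (*lutwu*, *usa*).
The final sound of *egig* is /g/, which is a voiced consonant, so the suffix is -il, giving *egigil*.
The final sound of *buk* is /k/, which is a voiceless consonant, so the suffix is -up, giving *bukup*.
*taha*: final sound = /a/, a vowel → -uvu → *tahauvu*.

egigil, bukup, tahauvu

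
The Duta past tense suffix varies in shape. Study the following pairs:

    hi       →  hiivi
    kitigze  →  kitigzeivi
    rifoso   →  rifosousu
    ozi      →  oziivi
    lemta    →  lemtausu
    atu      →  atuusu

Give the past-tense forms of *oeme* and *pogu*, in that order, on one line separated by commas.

oemeivi, poguusu

The pattern is front/back vowel harmony: -ivi when the last vowel of the stem is a front vowel (*hi*, *kitigze*, *ozi*); -usu when the last vowel of the stem is a back vowel (*rifoso*, *lemta*, *atu*).
*oeme* — last vowel /e/ (a front vowel) → -ivi → *oemeivi*.
The last vowel of *pogu* is /u/, which is a back vowel, so the suffix is -usu, giving *poguusu*.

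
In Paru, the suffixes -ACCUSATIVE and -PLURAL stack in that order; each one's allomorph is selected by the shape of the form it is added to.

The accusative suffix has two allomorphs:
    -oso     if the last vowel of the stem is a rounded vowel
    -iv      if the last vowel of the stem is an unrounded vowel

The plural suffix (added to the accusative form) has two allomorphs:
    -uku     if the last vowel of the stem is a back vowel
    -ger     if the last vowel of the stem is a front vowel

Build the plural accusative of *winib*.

Since the last vowel of *winib* is /i/ (an unrounded vowel), it takes -iv, giving *winibiv*.
The accusative form *winibiv*: last vowel = /i/, a front vowel → -ger → *winibivger*.

winibivger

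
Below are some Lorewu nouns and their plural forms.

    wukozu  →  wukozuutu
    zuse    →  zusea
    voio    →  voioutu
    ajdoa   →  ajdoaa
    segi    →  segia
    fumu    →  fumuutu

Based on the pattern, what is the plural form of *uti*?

The suffix is conditioned by the last vowel: -utu when the last vowel of the stem is a rounded vowel (*wukozu*, *voio*, *fumu*); -a when the last vowel of the stem is an unrounded vowel (*zuse*, *ajdoa*, *segi*).
*uti* — last vowel /i/ (an unrounded vowel) → -a → *utia*.

utia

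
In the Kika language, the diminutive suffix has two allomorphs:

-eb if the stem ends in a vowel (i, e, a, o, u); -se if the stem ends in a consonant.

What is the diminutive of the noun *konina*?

*konina*: final sound = /a/, a vowel → -eb → *koninaeb*.

koninaeb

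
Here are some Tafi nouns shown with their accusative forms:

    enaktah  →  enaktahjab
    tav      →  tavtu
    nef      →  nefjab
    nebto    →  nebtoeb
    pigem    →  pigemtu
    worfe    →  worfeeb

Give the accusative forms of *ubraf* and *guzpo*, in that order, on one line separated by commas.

The suffix is conditioned by the final sound: -jab when the stem ends in a voiceless consonant (*enaktah*, *nef*); -tu when the stem ends in a voiced consonant (*tav*, *pigem*); -eb when the stem ends in a vowel (*nebto*, *worfe*).
Since the final sound of *ubraf* is /f/ (a voiceless consonant), it takes -jab, giving *ubrafjab*.
The final sound of *guzpo* is /o/, which is a vowel, so the suffix is -eb, giving *guzpoeb*.

ubrafjab, guzpoeb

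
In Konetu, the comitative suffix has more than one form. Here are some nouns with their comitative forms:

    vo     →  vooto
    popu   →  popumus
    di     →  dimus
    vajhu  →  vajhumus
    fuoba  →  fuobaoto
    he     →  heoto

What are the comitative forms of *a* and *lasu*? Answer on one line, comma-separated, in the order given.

The alternation tracks the last vowel of the stem — -mus when the last vowel of the stem is a high vowel (*popu*, *di*, *vajhu*); -oto when the last vowel of the stem is a non-high vowel (*vo*, *fuoba*, *he*).
*a*: last vowel = /a/, a non-high vowel → -oto → *aoto*.
*lasu*: last vowel = /u/, a high vowel → -mus → *lasumus*.

aoto, lasumus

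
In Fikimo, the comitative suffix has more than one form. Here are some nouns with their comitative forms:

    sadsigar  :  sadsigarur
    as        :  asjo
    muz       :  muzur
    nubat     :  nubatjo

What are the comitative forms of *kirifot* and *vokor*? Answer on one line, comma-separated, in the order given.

The suffix is conditioned by the final consonant: -jo when the stem ends in a voiceless consonant (*as*, *nubat*); -ur when the stem ends in a voiced consonant (*sadsigar*, *muz*).
The final consonant of *kirifot* is /t/, which is voiceless, so the suffix is -jo, giving *kirifotjo*.
*vokor* — final consonant /r/ (voiced) → -ur → *vokorur*.

kirifotjo, vokorur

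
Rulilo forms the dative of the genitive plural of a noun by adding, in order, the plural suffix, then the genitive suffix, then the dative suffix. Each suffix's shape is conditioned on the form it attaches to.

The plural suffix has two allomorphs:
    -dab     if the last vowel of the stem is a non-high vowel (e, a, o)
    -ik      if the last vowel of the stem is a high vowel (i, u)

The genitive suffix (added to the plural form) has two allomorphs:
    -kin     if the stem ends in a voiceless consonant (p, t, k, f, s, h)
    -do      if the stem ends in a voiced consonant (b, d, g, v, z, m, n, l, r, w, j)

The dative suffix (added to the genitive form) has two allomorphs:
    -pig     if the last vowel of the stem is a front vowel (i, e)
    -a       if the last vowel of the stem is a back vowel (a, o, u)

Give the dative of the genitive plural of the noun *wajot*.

wajotdabdoa

The last vowel of *wajot* is /o/, which is a non-high vowel, so the plural suffix is -dab, giving *wajotdab*.
Since the final consonant of the plural form *wajotdab* is /b/ (voiced), it takes -do, giving *wajotdabdo*.
Since the last vowel of the genitive form *wajotdabdo* is /o/ (a back vowel), it takes -a, giving *wajotdabdoa*.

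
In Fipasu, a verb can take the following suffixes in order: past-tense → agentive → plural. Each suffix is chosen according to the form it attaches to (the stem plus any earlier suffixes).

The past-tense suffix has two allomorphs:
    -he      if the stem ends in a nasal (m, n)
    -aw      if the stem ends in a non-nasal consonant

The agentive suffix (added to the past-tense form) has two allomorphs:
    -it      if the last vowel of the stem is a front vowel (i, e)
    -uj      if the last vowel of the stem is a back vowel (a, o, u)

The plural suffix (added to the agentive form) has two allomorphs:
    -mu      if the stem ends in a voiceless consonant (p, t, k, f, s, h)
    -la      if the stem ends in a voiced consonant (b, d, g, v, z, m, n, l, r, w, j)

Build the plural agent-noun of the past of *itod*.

itodawujla

*itod* — final consonant /d/ (non-nasal) → -aw → *itodaw*.
The past-tense form *itodaw*: last vowel = /a/, a back vowel → -uj → *itodawuj*.
Since the final consonant of the agentive form *itodawuj* is /j/ (voiced), it takes -la, giving *itodawujla*.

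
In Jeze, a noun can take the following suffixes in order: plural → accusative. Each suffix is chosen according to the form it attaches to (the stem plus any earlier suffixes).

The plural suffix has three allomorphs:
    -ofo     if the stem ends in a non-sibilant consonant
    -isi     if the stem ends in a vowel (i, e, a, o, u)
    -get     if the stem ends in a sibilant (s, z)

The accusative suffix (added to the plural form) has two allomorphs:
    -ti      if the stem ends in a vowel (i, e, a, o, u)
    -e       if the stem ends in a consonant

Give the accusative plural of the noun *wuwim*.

*wuwim*: final sound = /m/, a non-sibilant consonant → -ofo → *wuwimofo*.
The final sound of the plural form *wuwimofo* is /o/, which is a vowel, so the accusative suffix is -ti, giving *wuwimofoti*.

wuwimofoti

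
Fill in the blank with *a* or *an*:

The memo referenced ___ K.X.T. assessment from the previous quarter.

a

The indefinite article is chosen by the initial *sound* of the following word, not its spelling.
The initialism *K.X.T.* is read letter by letter; the first letter, K, is pronounced /keɪ/, which begins with a consonant sound.
So the article is *a*: The memo referenced a K.X.T. assessment from the previous quarter.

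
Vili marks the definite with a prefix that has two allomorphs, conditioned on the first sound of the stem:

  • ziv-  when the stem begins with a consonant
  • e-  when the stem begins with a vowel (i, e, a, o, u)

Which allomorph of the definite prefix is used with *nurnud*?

ziv-

*nurnud*: first sound = /n/, a consonant → ziv-.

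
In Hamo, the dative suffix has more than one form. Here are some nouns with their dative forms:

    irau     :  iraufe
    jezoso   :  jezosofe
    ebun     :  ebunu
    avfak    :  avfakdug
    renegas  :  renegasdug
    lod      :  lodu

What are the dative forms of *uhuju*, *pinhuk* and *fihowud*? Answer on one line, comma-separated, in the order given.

uhujufe, pinhukdug, fihowudu

Looking at the final sound of each stem: -dug when the stem ends in a voiceless consonant (*avfak*, *renegas*); -u when the stem ends in a voiced consonant (*ebun*, *lod*); -fe when the stem ends in a vowel (*irau*, *jezoso*).
Since the final sound of *uhuju* is /u/ (a vowel), it takes -fe, giving *uhujufe*.
*pinhuk* — final sound /k/ (a voiceless consonant) → -dug → *pinhukdug*.
*fihowud* — final sound /d/ (a voiced consonant) → -u → *fihowudu*.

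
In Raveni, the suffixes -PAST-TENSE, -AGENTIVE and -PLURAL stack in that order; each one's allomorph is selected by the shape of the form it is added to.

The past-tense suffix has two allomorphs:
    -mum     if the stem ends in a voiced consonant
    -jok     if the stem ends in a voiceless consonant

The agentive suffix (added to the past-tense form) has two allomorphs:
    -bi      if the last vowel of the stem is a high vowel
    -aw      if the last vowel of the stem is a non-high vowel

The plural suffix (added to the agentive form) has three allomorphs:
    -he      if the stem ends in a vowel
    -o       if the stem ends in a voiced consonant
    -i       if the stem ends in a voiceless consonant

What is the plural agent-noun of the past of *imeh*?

imehjokawo

Since the final consonant of *imeh* is /h/ (voiceless), it takes -jok, giving *imehjok*.
The past-tense form *imehjok*: last vowel = /o/, a non-high vowel → -aw → *imehjokaw*.
The agentive form *imehjokaw*: final sound = /w/, a voiced consonant → -o → *imehjokawo*.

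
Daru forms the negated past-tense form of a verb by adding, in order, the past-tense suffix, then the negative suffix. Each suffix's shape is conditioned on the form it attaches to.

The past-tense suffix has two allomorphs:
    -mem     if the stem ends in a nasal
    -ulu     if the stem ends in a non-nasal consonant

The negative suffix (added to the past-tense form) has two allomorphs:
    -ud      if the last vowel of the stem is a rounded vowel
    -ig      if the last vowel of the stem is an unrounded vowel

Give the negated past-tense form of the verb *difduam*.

difduammemig

*difduam*: final consonant = /m/, a nasal → -mem → *difduammem*.
The past-tense form *difduammem* — last vowel /e/ (an unrounded vowel) → -ig → *difduammemig*.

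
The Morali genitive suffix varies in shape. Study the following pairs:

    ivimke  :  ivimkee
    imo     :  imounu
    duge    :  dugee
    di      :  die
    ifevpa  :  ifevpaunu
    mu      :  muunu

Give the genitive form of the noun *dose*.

dosee

The alternation tracks the last vowel of the stem — -e when the last vowel of the stem is a front vowel (*ivimke*, *duge*, *di*); -unu when the last vowel of the stem is a back vowel (*imo*, *ifevpa*, *mu*).
The last vowel of *dose* is /e/, which is a front vowel, so the suffix is -e, giving *dosee*.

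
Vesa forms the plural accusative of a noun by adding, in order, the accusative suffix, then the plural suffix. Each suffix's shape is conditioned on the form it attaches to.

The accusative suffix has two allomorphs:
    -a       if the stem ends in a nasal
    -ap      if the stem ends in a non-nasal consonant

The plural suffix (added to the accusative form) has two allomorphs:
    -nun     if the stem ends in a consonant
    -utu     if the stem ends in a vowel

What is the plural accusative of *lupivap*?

lupivapapnun

The final consonant of *lupivap* is /p/, which is non-nasal, so the accusative suffix is -ap, giving *lupivapap*.
The accusative form *lupivapap*: final sound = /p/, a consonant → -nun → *lupivapapnun*.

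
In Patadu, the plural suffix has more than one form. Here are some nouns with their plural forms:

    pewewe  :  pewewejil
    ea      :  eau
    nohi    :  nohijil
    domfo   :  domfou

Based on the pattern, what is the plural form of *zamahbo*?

zamahbou

The alternation tracks the last vowel of the stem — -jil when the last vowel of the stem is a front vowel (*pewewe*, *nohi*); -u when the last vowel of the stem is a back vowel (*ea*, *domfo*).
The last vowel of *zamahbo* is /o/, which is a back vowel, so the suffix is -u, giving *zamahbou*.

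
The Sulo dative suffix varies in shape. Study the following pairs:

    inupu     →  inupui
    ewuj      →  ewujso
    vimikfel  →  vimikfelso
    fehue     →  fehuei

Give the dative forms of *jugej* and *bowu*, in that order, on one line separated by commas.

The suffix is conditioned by the final sound: -so when the stem ends in a consonant (*ewuj*, *vimikfel*); -i when the stem ends in a vowel (*inupu*, *fehue*).
*jugej* — final sound /j/ (a consonant) → -so → *jugejso*.
The final sound of *bowu* is /u/, which is a vowel, so the suffix is -i, giving *bowui*.

jugejso, bowui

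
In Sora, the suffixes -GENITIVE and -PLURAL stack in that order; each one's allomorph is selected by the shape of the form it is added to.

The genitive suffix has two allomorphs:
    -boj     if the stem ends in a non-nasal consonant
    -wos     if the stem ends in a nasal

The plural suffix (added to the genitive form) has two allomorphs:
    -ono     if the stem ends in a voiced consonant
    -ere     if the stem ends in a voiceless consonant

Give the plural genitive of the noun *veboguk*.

vebogukbojono

The final consonant of *veboguk* is /k/, which is non-nasal, so the genitive suffix is -boj, giving *vebogukboj*.
Since the final consonant of the genitive form *vebogukboj* is /j/ (voiced), it takes -ono, giving *vebogukbojono*.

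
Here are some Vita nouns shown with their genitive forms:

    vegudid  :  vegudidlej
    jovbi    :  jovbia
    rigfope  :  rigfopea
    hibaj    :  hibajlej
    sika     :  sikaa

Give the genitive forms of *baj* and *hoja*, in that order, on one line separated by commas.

bajlej, hojaa

The pattern is consonant vs. vowel: -lej when the stem ends in a consonant (*vegudid*, *hibaj*); -a when the stem ends in a vowel (*jovbi*, *rigfope*, *sika*).
*baj* — final sound /j/ (a consonant) → -lej → *bajlej*.
Since the final sound of *hoja* is /a/ (a vowel), it takes -a, giving *hojaa*.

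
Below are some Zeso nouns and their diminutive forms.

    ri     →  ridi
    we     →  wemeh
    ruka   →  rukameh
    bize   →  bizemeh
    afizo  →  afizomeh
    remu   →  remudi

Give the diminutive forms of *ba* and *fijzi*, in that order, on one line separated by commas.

The pattern is height harmony: -di when the last vowel of the stem is a high vowel (*ri*, *remu*); -meh when the last vowel of the stem is a non-high vowel (*we*, *ruka*, *bize*, *afizo*).
*ba*: last vowel = /a/, a non-high vowel → -meh → *bameh*.
*fijzi* — last vowel /i/ (a high vowel) → -di → *fijzidi*.

bameh, fijzidi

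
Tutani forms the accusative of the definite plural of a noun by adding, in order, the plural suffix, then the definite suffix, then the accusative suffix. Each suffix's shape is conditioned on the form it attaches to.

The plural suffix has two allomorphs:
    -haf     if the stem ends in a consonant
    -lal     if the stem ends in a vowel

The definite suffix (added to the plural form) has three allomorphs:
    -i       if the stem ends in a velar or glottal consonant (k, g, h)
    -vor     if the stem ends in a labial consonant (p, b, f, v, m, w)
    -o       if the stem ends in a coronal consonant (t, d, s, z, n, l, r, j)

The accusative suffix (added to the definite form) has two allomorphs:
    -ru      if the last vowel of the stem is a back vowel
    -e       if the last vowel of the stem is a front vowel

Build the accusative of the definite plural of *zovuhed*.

*zovuhed*: final sound = /d/, a consonant → -haf → *zovuhedhaf*.
Since the final consonant of the plural form *zovuhedhaf* is /f/ (labial), it takes -vor, giving *zovuhedhafvor*.
The definite form *zovuhedhafvor*: last vowel = /o/, a back vowel → -ru → *zovuhedhafvorru*.

zovuhedhafvorru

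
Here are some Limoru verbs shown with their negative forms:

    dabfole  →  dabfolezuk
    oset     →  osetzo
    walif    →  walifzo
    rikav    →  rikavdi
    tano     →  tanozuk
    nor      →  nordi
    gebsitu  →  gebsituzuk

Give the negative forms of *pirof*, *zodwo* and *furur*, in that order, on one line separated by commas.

pirofzo, zodwozuk, fururdi

The suffix is conditioned by the final sound: -zo when the stem ends in a voiceless consonant (*oset*, *walif*); -di when the stem ends in a voiced consonant (*rikav*, *nor*); -zuk when the stem ends in a vowel (*dabfole*, *tano*, *gebsitu*).
*pirof* — final sound /f/ (a voiceless consonant) → -zo → *pirofzo*.
*zodwo*: final sound = /o/, a vowel → -zuk → *zodwozuk*.
The final sound of *furur* is /r/, which is a voiced consonant, so the suffix is -di, giving *fururdi*.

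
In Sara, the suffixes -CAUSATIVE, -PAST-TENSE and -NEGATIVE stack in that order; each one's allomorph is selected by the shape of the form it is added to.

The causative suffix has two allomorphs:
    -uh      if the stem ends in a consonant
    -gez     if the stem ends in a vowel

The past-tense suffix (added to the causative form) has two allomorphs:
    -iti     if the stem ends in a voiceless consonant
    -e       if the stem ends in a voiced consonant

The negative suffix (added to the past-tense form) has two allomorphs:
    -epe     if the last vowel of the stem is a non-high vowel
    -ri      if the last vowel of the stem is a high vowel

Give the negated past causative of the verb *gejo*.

Since the final sound of *gejo* is /o/ (a vowel), it takes -gez, giving *gejogez*.
The final consonant of the causative form *gejogez* is /z/, which is voiced, so the past-tense suffix is -e, giving *gejogeze*.
The past-tense form *gejogeze*: last vowel = /e/, a non-high vowel → -epe → *gejogezeepe*.

gejogezeepe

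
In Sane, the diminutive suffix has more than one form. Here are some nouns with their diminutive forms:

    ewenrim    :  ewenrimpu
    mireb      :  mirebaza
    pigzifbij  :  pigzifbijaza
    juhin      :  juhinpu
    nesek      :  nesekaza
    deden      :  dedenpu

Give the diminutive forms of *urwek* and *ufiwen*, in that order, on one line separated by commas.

The pattern is nasality of the final consonant: -pu when the stem ends in a nasal (*ewenrim*, *juhin*, *deden*); -aza when the stem ends in a non-nasal consonant (*mireb*, *pigzifbij*, *nesek*).
*urwek* — final consonant /k/ (non-nasal) → -aza → *urwekaza*.
*ufiwen* — final consonant /n/ (a nasal) → -pu → *ufiwenpu*.

urwekaza, ufiwenpu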